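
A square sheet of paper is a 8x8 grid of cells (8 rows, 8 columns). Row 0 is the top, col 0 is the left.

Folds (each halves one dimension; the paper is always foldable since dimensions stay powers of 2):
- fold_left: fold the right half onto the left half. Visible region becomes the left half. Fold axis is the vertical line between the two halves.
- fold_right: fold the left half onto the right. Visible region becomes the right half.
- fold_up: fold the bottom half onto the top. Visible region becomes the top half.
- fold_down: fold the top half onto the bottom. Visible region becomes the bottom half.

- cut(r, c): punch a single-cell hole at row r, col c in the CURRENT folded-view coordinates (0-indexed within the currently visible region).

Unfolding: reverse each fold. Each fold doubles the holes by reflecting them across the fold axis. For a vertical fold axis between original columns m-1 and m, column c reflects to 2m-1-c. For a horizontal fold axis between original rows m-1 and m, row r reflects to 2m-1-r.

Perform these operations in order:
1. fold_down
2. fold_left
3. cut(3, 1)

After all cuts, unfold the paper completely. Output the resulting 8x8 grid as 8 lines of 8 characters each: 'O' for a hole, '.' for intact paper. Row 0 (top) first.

Op 1 fold_down: fold axis h@4; visible region now rows[4,8) x cols[0,8) = 4x8
Op 2 fold_left: fold axis v@4; visible region now rows[4,8) x cols[0,4) = 4x4
Op 3 cut(3, 1): punch at orig (7,1); cuts so far [(7, 1)]; region rows[4,8) x cols[0,4) = 4x4
Unfold 1 (reflect across v@4): 2 holes -> [(7, 1), (7, 6)]
Unfold 2 (reflect across h@4): 4 holes -> [(0, 1), (0, 6), (7, 1), (7, 6)]

Answer: .O....O.
........
........
........
........
........
........
.O....O.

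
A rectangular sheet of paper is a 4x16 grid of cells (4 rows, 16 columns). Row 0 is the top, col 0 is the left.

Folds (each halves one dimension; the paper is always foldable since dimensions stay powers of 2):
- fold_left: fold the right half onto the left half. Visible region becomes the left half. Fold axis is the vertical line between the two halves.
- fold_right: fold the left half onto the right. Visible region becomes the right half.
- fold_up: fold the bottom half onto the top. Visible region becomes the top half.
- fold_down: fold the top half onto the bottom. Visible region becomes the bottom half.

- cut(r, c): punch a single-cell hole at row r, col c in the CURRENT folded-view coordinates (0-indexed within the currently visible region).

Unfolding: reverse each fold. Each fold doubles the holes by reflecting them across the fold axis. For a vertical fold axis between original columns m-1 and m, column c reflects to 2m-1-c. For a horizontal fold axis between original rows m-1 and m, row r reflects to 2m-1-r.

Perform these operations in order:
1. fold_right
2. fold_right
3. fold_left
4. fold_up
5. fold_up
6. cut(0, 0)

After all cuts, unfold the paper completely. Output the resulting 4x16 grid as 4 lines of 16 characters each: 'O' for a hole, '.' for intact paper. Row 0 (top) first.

Answer: O..OO..OO..OO..O
O..OO..OO..OO..O
O..OO..OO..OO..O
O..OO..OO..OO..O

Derivation:
Op 1 fold_right: fold axis v@8; visible region now rows[0,4) x cols[8,16) = 4x8
Op 2 fold_right: fold axis v@12; visible region now rows[0,4) x cols[12,16) = 4x4
Op 3 fold_left: fold axis v@14; visible region now rows[0,4) x cols[12,14) = 4x2
Op 4 fold_up: fold axis h@2; visible region now rows[0,2) x cols[12,14) = 2x2
Op 5 fold_up: fold axis h@1; visible region now rows[0,1) x cols[12,14) = 1x2
Op 6 cut(0, 0): punch at orig (0,12); cuts so far [(0, 12)]; region rows[0,1) x cols[12,14) = 1x2
Unfold 1 (reflect across h@1): 2 holes -> [(0, 12), (1, 12)]
Unfold 2 (reflect across h@2): 4 holes -> [(0, 12), (1, 12), (2, 12), (3, 12)]
Unfold 3 (reflect across v@14): 8 holes -> [(0, 12), (0, 15), (1, 12), (1, 15), (2, 12), (2, 15), (3, 12), (3, 15)]
Unfold 4 (reflect across v@12): 16 holes -> [(0, 8), (0, 11), (0, 12), (0, 15), (1, 8), (1, 11), (1, 12), (1, 15), (2, 8), (2, 11), (2, 12), (2, 15), (3, 8), (3, 11), (3, 12), (3, 15)]
Unfold 5 (reflect across v@8): 32 holes -> [(0, 0), (0, 3), (0, 4), (0, 7), (0, 8), (0, 11), (0, 12), (0, 15), (1, 0), (1, 3), (1, 4), (1, 7), (1, 8), (1, 11), (1, 12), (1, 15), (2, 0), (2, 3), (2, 4), (2, 7), (2, 8), (2, 11), (2, 12), (2, 15), (3, 0), (3, 3), (3, 4), (3, 7), (3, 8), (3, 11), (3, 12), (3, 15)]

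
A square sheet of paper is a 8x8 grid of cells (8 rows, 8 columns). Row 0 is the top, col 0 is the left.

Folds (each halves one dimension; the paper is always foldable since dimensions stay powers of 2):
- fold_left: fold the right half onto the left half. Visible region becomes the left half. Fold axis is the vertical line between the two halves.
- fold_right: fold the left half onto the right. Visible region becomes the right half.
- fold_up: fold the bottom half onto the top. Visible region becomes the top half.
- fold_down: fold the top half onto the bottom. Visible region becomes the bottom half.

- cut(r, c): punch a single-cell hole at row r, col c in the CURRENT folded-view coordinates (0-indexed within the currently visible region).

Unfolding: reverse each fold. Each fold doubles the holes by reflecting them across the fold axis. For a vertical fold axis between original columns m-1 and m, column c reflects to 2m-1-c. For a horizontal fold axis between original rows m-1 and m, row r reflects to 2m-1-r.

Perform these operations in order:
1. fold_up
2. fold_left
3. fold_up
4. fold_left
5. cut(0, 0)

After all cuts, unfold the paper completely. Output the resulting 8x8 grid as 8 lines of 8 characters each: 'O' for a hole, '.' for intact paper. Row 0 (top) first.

Answer: O..OO..O
........
........
O..OO..O
O..OO..O
........
........
O..OO..O

Derivation:
Op 1 fold_up: fold axis h@4; visible region now rows[0,4) x cols[0,8) = 4x8
Op 2 fold_left: fold axis v@4; visible region now rows[0,4) x cols[0,4) = 4x4
Op 3 fold_up: fold axis h@2; visible region now rows[0,2) x cols[0,4) = 2x4
Op 4 fold_left: fold axis v@2; visible region now rows[0,2) x cols[0,2) = 2x2
Op 5 cut(0, 0): punch at orig (0,0); cuts so far [(0, 0)]; region rows[0,2) x cols[0,2) = 2x2
Unfold 1 (reflect across v@2): 2 holes -> [(0, 0), (0, 3)]
Unfold 2 (reflect across h@2): 4 holes -> [(0, 0), (0, 3), (3, 0), (3, 3)]
Unfold 3 (reflect across v@4): 8 holes -> [(0, 0), (0, 3), (0, 4), (0, 7), (3, 0), (3, 3), (3, 4), (3, 7)]
Unfold 4 (reflect across h@4): 16 holes -> [(0, 0), (0, 3), (0, 4), (0, 7), (3, 0), (3, 3), (3, 4), (3, 7), (4, 0), (4, 3), (4, 4), (4, 7), (7, 0), (7, 3), (7, 4), (7, 7)]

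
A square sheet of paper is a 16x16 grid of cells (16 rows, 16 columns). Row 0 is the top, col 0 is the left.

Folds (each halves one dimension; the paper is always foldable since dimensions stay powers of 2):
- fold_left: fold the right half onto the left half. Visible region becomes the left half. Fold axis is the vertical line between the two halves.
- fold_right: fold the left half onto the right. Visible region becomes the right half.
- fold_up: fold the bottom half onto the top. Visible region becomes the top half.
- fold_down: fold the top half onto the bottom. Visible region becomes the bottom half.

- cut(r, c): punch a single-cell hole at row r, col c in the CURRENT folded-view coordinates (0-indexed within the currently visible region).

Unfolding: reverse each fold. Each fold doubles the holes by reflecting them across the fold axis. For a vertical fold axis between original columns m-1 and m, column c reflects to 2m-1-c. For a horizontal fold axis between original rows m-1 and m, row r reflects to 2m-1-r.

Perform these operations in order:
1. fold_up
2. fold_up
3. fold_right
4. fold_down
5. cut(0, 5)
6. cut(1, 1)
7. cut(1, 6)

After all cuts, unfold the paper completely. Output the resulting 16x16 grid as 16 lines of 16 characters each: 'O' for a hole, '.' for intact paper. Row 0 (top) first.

Answer: .O....O..O....O.
..O..........O..
..O..........O..
.O....O..O....O.
.O....O..O....O.
..O..........O..
..O..........O..
.O....O..O....O.
.O....O..O....O.
..O..........O..
..O..........O..
.O....O..O....O.
.O....O..O....O.
..O..........O..
..O..........O..
.O....O..O....O.

Derivation:
Op 1 fold_up: fold axis h@8; visible region now rows[0,8) x cols[0,16) = 8x16
Op 2 fold_up: fold axis h@4; visible region now rows[0,4) x cols[0,16) = 4x16
Op 3 fold_right: fold axis v@8; visible region now rows[0,4) x cols[8,16) = 4x8
Op 4 fold_down: fold axis h@2; visible region now rows[2,4) x cols[8,16) = 2x8
Op 5 cut(0, 5): punch at orig (2,13); cuts so far [(2, 13)]; region rows[2,4) x cols[8,16) = 2x8
Op 6 cut(1, 1): punch at orig (3,9); cuts so far [(2, 13), (3, 9)]; region rows[2,4) x cols[8,16) = 2x8
Op 7 cut(1, 6): punch at orig (3,14); cuts so far [(2, 13), (3, 9), (3, 14)]; region rows[2,4) x cols[8,16) = 2x8
Unfold 1 (reflect across h@2): 6 holes -> [(0, 9), (0, 14), (1, 13), (2, 13), (3, 9), (3, 14)]
Unfold 2 (reflect across v@8): 12 holes -> [(0, 1), (0, 6), (0, 9), (0, 14), (1, 2), (1, 13), (2, 2), (2, 13), (3, 1), (3, 6), (3, 9), (3, 14)]
Unfold 3 (reflect across h@4): 24 holes -> [(0, 1), (0, 6), (0, 9), (0, 14), (1, 2), (1, 13), (2, 2), (2, 13), (3, 1), (3, 6), (3, 9), (3, 14), (4, 1), (4, 6), (4, 9), (4, 14), (5, 2), (5, 13), (6, 2), (6, 13), (7, 1), (7, 6), (7, 9), (7, 14)]
Unfold 4 (reflect across h@8): 48 holes -> [(0, 1), (0, 6), (0, 9), (0, 14), (1, 2), (1, 13), (2, 2), (2, 13), (3, 1), (3, 6), (3, 9), (3, 14), (4, 1), (4, 6), (4, 9), (4, 14), (5, 2), (5, 13), (6, 2), (6, 13), (7, 1), (7, 6), (7, 9), (7, 14), (8, 1), (8, 6), (8, 9), (8, 14), (9, 2), (9, 13), (10, 2), (10, 13), (11, 1), (11, 6), (11, 9), (11, 14), (12, 1), (12, 6), (12, 9), (12, 14), (13, 2), (13, 13), (14, 2), (14, 13), (15, 1), (15, 6), (15, 9), (15, 14)]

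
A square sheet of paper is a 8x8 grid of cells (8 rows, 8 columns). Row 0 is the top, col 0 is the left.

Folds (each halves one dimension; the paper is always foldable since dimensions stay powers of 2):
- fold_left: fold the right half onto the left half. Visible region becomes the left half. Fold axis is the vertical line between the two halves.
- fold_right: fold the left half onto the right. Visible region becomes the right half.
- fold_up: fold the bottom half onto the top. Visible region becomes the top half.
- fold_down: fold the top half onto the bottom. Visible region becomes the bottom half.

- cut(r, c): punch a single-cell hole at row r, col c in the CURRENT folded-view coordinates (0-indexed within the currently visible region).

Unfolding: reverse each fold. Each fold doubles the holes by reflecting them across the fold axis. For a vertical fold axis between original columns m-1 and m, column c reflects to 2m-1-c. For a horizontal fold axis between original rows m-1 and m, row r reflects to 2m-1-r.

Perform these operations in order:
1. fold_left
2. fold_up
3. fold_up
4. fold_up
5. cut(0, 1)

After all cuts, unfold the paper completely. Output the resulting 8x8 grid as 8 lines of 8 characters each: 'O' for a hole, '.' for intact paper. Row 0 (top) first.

Op 1 fold_left: fold axis v@4; visible region now rows[0,8) x cols[0,4) = 8x4
Op 2 fold_up: fold axis h@4; visible region now rows[0,4) x cols[0,4) = 4x4
Op 3 fold_up: fold axis h@2; visible region now rows[0,2) x cols[0,4) = 2x4
Op 4 fold_up: fold axis h@1; visible region now rows[0,1) x cols[0,4) = 1x4
Op 5 cut(0, 1): punch at orig (0,1); cuts so far [(0, 1)]; region rows[0,1) x cols[0,4) = 1x4
Unfold 1 (reflect across h@1): 2 holes -> [(0, 1), (1, 1)]
Unfold 2 (reflect across h@2): 4 holes -> [(0, 1), (1, 1), (2, 1), (3, 1)]
Unfold 3 (reflect across h@4): 8 holes -> [(0, 1), (1, 1), (2, 1), (3, 1), (4, 1), (5, 1), (6, 1), (7, 1)]
Unfold 4 (reflect across v@4): 16 holes -> [(0, 1), (0, 6), (1, 1), (1, 6), (2, 1), (2, 6), (3, 1), (3, 6), (4, 1), (4, 6), (5, 1), (5, 6), (6, 1), (6, 6), (7, 1), (7, 6)]

Answer: .O....O.
.O....O.
.O....O.
.O....O.
.O....O.
.O....O.
.O....O.
.O....O.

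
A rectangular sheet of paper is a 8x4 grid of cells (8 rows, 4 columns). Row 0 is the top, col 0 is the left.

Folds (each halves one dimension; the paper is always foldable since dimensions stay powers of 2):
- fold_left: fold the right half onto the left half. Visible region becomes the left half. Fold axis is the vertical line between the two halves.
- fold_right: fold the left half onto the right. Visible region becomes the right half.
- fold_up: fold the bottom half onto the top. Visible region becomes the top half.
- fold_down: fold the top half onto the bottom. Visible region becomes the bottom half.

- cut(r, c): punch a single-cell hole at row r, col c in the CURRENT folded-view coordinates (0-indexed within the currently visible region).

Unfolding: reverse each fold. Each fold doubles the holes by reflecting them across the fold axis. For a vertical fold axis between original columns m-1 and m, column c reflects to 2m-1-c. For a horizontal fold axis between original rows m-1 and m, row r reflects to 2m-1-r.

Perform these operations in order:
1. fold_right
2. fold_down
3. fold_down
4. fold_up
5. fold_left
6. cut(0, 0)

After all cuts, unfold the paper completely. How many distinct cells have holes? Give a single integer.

Answer: 32

Derivation:
Op 1 fold_right: fold axis v@2; visible region now rows[0,8) x cols[2,4) = 8x2
Op 2 fold_down: fold axis h@4; visible region now rows[4,8) x cols[2,4) = 4x2
Op 3 fold_down: fold axis h@6; visible region now rows[6,8) x cols[2,4) = 2x2
Op 4 fold_up: fold axis h@7; visible region now rows[6,7) x cols[2,4) = 1x2
Op 5 fold_left: fold axis v@3; visible region now rows[6,7) x cols[2,3) = 1x1
Op 6 cut(0, 0): punch at orig (6,2); cuts so far [(6, 2)]; region rows[6,7) x cols[2,3) = 1x1
Unfold 1 (reflect across v@3): 2 holes -> [(6, 2), (6, 3)]
Unfold 2 (reflect across h@7): 4 holes -> [(6, 2), (6, 3), (7, 2), (7, 3)]
Unfold 3 (reflect across h@6): 8 holes -> [(4, 2), (4, 3), (5, 2), (5, 3), (6, 2), (6, 3), (7, 2), (7, 3)]
Unfold 4 (reflect across h@4): 16 holes -> [(0, 2), (0, 3), (1, 2), (1, 3), (2, 2), (2, 3), (3, 2), (3, 3), (4, 2), (4, 3), (5, 2), (5, 3), (6, 2), (6, 3), (7, 2), (7, 3)]
Unfold 5 (reflect across v@2): 32 holes -> [(0, 0), (0, 1), (0, 2), (0, 3), (1, 0), (1, 1), (1, 2), (1, 3), (2, 0), (2, 1), (2, 2), (2, 3), (3, 0), (3, 1), (3, 2), (3, 3), (4, 0), (4, 1), (4, 2), (4, 3), (5, 0), (5, 1), (5, 2), (5, 3), (6, 0), (6, 1), (6, 2), (6, 3), (7, 0), (7, 1), (7, 2), (7, 3)]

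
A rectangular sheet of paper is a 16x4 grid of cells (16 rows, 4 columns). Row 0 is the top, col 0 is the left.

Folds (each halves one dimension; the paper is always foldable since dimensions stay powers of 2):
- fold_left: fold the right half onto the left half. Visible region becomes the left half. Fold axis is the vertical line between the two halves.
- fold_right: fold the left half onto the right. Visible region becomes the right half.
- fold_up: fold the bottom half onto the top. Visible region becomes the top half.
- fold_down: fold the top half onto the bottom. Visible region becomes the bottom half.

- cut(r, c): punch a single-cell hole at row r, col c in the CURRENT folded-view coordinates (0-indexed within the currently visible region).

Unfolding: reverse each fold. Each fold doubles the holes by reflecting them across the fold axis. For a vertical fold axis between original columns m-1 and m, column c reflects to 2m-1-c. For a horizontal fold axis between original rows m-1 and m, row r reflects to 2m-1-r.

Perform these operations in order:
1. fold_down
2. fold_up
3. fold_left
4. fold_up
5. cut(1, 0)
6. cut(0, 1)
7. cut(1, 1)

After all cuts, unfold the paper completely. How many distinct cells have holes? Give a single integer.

Op 1 fold_down: fold axis h@8; visible region now rows[8,16) x cols[0,4) = 8x4
Op 2 fold_up: fold axis h@12; visible region now rows[8,12) x cols[0,4) = 4x4
Op 3 fold_left: fold axis v@2; visible region now rows[8,12) x cols[0,2) = 4x2
Op 4 fold_up: fold axis h@10; visible region now rows[8,10) x cols[0,2) = 2x2
Op 5 cut(1, 0): punch at orig (9,0); cuts so far [(9, 0)]; region rows[8,10) x cols[0,2) = 2x2
Op 6 cut(0, 1): punch at orig (8,1); cuts so far [(8, 1), (9, 0)]; region rows[8,10) x cols[0,2) = 2x2
Op 7 cut(1, 1): punch at orig (9,1); cuts so far [(8, 1), (9, 0), (9, 1)]; region rows[8,10) x cols[0,2) = 2x2
Unfold 1 (reflect across h@10): 6 holes -> [(8, 1), (9, 0), (9, 1), (10, 0), (10, 1), (11, 1)]
Unfold 2 (reflect across v@2): 12 holes -> [(8, 1), (8, 2), (9, 0), (9, 1), (9, 2), (9, 3), (10, 0), (10, 1), (10, 2), (10, 3), (11, 1), (11, 2)]
Unfold 3 (reflect across h@12): 24 holes -> [(8, 1), (8, 2), (9, 0), (9, 1), (9, 2), (9, 3), (10, 0), (10, 1), (10, 2), (10, 3), (11, 1), (11, 2), (12, 1), (12, 2), (13, 0), (13, 1), (13, 2), (13, 3), (14, 0), (14, 1), (14, 2), (14, 3), (15, 1), (15, 2)]
Unfold 4 (reflect across h@8): 48 holes -> [(0, 1), (0, 2), (1, 0), (1, 1), (1, 2), (1, 3), (2, 0), (2, 1), (2, 2), (2, 3), (3, 1), (3, 2), (4, 1), (4, 2), (5, 0), (5, 1), (5, 2), (5, 3), (6, 0), (6, 1), (6, 2), (6, 3), (7, 1), (7, 2), (8, 1), (8, 2), (9, 0), (9, 1), (9, 2), (9, 3), (10, 0), (10, 1), (10, 2), (10, 3), (11, 1), (11, 2), (12, 1), (12, 2), (13, 0), (13, 1), (13, 2), (13, 3), (14, 0), (14, 1), (14, 2), (14, 3), (15, 1), (15, 2)]

Answer: 48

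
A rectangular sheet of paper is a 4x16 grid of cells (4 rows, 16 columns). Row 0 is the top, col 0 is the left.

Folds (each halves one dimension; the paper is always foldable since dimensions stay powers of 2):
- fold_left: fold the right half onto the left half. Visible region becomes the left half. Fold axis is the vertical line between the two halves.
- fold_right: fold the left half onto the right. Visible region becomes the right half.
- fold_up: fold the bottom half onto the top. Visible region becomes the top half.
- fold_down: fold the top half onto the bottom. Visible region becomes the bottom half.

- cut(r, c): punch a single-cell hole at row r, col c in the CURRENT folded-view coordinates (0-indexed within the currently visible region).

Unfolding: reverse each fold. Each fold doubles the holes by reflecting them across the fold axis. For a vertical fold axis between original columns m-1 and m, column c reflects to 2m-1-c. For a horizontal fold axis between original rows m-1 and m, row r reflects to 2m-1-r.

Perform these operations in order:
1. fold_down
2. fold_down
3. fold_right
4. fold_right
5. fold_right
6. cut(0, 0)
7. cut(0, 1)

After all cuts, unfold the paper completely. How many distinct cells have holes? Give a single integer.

Op 1 fold_down: fold axis h@2; visible region now rows[2,4) x cols[0,16) = 2x16
Op 2 fold_down: fold axis h@3; visible region now rows[3,4) x cols[0,16) = 1x16
Op 3 fold_right: fold axis v@8; visible region now rows[3,4) x cols[8,16) = 1x8
Op 4 fold_right: fold axis v@12; visible region now rows[3,4) x cols[12,16) = 1x4
Op 5 fold_right: fold axis v@14; visible region now rows[3,4) x cols[14,16) = 1x2
Op 6 cut(0, 0): punch at orig (3,14); cuts so far [(3, 14)]; region rows[3,4) x cols[14,16) = 1x2
Op 7 cut(0, 1): punch at orig (3,15); cuts so far [(3, 14), (3, 15)]; region rows[3,4) x cols[14,16) = 1x2
Unfold 1 (reflect across v@14): 4 holes -> [(3, 12), (3, 13), (3, 14), (3, 15)]
Unfold 2 (reflect across v@12): 8 holes -> [(3, 8), (3, 9), (3, 10), (3, 11), (3, 12), (3, 13), (3, 14), (3, 15)]
Unfold 3 (reflect across v@8): 16 holes -> [(3, 0), (3, 1), (3, 2), (3, 3), (3, 4), (3, 5), (3, 6), (3, 7), (3, 8), (3, 9), (3, 10), (3, 11), (3, 12), (3, 13), (3, 14), (3, 15)]
Unfold 4 (reflect across h@3): 32 holes -> [(2, 0), (2, 1), (2, 2), (2, 3), (2, 4), (2, 5), (2, 6), (2, 7), (2, 8), (2, 9), (2, 10), (2, 11), (2, 12), (2, 13), (2, 14), (2, 15), (3, 0), (3, 1), (3, 2), (3, 3), (3, 4), (3, 5), (3, 6), (3, 7), (3, 8), (3, 9), (3, 10), (3, 11), (3, 12), (3, 13), (3, 14), (3, 15)]
Unfold 5 (reflect across h@2): 64 holes -> [(0, 0), (0, 1), (0, 2), (0, 3), (0, 4), (0, 5), (0, 6), (0, 7), (0, 8), (0, 9), (0, 10), (0, 11), (0, 12), (0, 13), (0, 14), (0, 15), (1, 0), (1, 1), (1, 2), (1, 3), (1, 4), (1, 5), (1, 6), (1, 7), (1, 8), (1, 9), (1, 10), (1, 11), (1, 12), (1, 13), (1, 14), (1, 15), (2, 0), (2, 1), (2, 2), (2, 3), (2, 4), (2, 5), (2, 6), (2, 7), (2, 8), (2, 9), (2, 10), (2, 11), (2, 12), (2, 13), (2, 14), (2, 15), (3, 0), (3, 1), (3, 2), (3, 3), (3, 4), (3, 5), (3, 6), (3, 7), (3, 8), (3, 9), (3, 10), (3, 11), (3, 12), (3, 13), (3, 14), (3, 15)]

Answer: 64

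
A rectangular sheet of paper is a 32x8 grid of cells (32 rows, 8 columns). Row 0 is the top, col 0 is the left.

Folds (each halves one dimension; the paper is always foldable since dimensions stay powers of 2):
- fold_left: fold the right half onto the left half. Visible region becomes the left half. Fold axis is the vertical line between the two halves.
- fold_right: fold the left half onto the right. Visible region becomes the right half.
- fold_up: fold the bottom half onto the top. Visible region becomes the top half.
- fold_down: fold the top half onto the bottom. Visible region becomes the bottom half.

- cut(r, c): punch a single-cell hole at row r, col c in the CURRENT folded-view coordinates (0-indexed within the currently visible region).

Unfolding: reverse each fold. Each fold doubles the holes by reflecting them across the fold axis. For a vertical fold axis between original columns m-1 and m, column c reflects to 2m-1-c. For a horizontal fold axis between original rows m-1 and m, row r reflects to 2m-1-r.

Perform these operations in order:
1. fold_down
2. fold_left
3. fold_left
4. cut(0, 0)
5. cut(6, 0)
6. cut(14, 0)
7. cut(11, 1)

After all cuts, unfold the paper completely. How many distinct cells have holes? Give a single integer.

Op 1 fold_down: fold axis h@16; visible region now rows[16,32) x cols[0,8) = 16x8
Op 2 fold_left: fold axis v@4; visible region now rows[16,32) x cols[0,4) = 16x4
Op 3 fold_left: fold axis v@2; visible region now rows[16,32) x cols[0,2) = 16x2
Op 4 cut(0, 0): punch at orig (16,0); cuts so far [(16, 0)]; region rows[16,32) x cols[0,2) = 16x2
Op 5 cut(6, 0): punch at orig (22,0); cuts so far [(16, 0), (22, 0)]; region rows[16,32) x cols[0,2) = 16x2
Op 6 cut(14, 0): punch at orig (30,0); cuts so far [(16, 0), (22, 0), (30, 0)]; region rows[16,32) x cols[0,2) = 16x2
Op 7 cut(11, 1): punch at orig (27,1); cuts so far [(16, 0), (22, 0), (27, 1), (30, 0)]; region rows[16,32) x cols[0,2) = 16x2
Unfold 1 (reflect across v@2): 8 holes -> [(16, 0), (16, 3), (22, 0), (22, 3), (27, 1), (27, 2), (30, 0), (30, 3)]
Unfold 2 (reflect across v@4): 16 holes -> [(16, 0), (16, 3), (16, 4), (16, 7), (22, 0), (22, 3), (22, 4), (22, 7), (27, 1), (27, 2), (27, 5), (27, 6), (30, 0), (30, 3), (30, 4), (30, 7)]
Unfold 3 (reflect across h@16): 32 holes -> [(1, 0), (1, 3), (1, 4), (1, 7), (4, 1), (4, 2), (4, 5), (4, 6), (9, 0), (9, 3), (9, 4), (9, 7), (15, 0), (15, 3), (15, 4), (15, 7), (16, 0), (16, 3), (16, 4), (16, 7), (22, 0), (22, 3), (22, 4), (22, 7), (27, 1), (27, 2), (27, 5), (27, 6), (30, 0), (30, 3), (30, 4), (30, 7)]

Answer: 32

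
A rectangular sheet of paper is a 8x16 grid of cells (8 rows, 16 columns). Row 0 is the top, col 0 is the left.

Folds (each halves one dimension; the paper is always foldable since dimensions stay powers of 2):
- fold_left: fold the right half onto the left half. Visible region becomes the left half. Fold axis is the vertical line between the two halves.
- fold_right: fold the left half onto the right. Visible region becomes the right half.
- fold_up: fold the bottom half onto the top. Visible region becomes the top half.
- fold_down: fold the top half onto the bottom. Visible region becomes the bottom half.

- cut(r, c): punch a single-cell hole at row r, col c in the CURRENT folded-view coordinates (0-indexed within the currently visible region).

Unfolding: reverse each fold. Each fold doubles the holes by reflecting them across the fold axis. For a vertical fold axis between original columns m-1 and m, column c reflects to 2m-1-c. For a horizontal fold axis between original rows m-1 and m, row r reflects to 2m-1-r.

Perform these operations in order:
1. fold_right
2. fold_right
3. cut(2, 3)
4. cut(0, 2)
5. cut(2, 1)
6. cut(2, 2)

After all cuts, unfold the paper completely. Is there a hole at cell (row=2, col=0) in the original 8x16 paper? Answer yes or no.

Answer: yes

Derivation:
Op 1 fold_right: fold axis v@8; visible region now rows[0,8) x cols[8,16) = 8x8
Op 2 fold_right: fold axis v@12; visible region now rows[0,8) x cols[12,16) = 8x4
Op 3 cut(2, 3): punch at orig (2,15); cuts so far [(2, 15)]; region rows[0,8) x cols[12,16) = 8x4
Op 4 cut(0, 2): punch at orig (0,14); cuts so far [(0, 14), (2, 15)]; region rows[0,8) x cols[12,16) = 8x4
Op 5 cut(2, 1): punch at orig (2,13); cuts so far [(0, 14), (2, 13), (2, 15)]; region rows[0,8) x cols[12,16) = 8x4
Op 6 cut(2, 2): punch at orig (2,14); cuts so far [(0, 14), (2, 13), (2, 14), (2, 15)]; region rows[0,8) x cols[12,16) = 8x4
Unfold 1 (reflect across v@12): 8 holes -> [(0, 9), (0, 14), (2, 8), (2, 9), (2, 10), (2, 13), (2, 14), (2, 15)]
Unfold 2 (reflect across v@8): 16 holes -> [(0, 1), (0, 6), (0, 9), (0, 14), (2, 0), (2, 1), (2, 2), (2, 5), (2, 6), (2, 7), (2, 8), (2, 9), (2, 10), (2, 13), (2, 14), (2, 15)]
Holes: [(0, 1), (0, 6), (0, 9), (0, 14), (2, 0), (2, 1), (2, 2), (2, 5), (2, 6), (2, 7), (2, 8), (2, 9), (2, 10), (2, 13), (2, 14), (2, 15)]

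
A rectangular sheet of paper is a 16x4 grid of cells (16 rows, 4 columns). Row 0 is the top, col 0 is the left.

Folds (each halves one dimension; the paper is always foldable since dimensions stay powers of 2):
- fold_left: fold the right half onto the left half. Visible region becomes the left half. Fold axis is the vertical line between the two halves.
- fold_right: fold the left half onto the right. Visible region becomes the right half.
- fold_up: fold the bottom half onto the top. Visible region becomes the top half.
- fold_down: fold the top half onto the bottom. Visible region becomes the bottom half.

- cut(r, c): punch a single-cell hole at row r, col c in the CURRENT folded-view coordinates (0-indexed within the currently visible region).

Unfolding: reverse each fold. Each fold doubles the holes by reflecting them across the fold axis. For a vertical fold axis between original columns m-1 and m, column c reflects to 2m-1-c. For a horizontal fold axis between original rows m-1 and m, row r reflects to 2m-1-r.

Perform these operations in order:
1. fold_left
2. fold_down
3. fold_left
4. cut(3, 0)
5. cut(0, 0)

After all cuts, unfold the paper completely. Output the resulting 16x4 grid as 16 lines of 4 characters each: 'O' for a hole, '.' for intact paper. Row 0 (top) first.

Op 1 fold_left: fold axis v@2; visible region now rows[0,16) x cols[0,2) = 16x2
Op 2 fold_down: fold axis h@8; visible region now rows[8,16) x cols[0,2) = 8x2
Op 3 fold_left: fold axis v@1; visible region now rows[8,16) x cols[0,1) = 8x1
Op 4 cut(3, 0): punch at orig (11,0); cuts so far [(11, 0)]; region rows[8,16) x cols[0,1) = 8x1
Op 5 cut(0, 0): punch at orig (8,0); cuts so far [(8, 0), (11, 0)]; region rows[8,16) x cols[0,1) = 8x1
Unfold 1 (reflect across v@1): 4 holes -> [(8, 0), (8, 1), (11, 0), (11, 1)]
Unfold 2 (reflect across h@8): 8 holes -> [(4, 0), (4, 1), (7, 0), (7, 1), (8, 0), (8, 1), (11, 0), (11, 1)]
Unfold 3 (reflect across v@2): 16 holes -> [(4, 0), (4, 1), (4, 2), (4, 3), (7, 0), (7, 1), (7, 2), (7, 3), (8, 0), (8, 1), (8, 2), (8, 3), (11, 0), (11, 1), (11, 2), (11, 3)]

Answer: ....
....
....
....
OOOO
....
....
OOOO
OOOO
....
....
OOOO
....
....
....
....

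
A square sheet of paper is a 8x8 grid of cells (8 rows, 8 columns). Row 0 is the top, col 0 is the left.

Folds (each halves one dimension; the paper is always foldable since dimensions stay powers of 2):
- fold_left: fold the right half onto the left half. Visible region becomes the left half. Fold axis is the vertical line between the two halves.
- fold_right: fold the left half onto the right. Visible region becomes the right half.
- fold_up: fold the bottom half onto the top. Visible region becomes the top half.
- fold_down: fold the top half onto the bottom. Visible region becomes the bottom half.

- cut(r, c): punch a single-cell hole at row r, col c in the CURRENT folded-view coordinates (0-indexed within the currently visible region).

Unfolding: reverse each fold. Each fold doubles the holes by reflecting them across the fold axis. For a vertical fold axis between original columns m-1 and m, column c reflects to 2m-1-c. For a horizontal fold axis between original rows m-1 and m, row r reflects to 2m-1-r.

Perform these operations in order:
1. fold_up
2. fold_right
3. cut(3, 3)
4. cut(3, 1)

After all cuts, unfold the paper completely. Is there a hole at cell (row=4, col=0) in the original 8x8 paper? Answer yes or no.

Answer: yes

Derivation:
Op 1 fold_up: fold axis h@4; visible region now rows[0,4) x cols[0,8) = 4x8
Op 2 fold_right: fold axis v@4; visible region now rows[0,4) x cols[4,8) = 4x4
Op 3 cut(3, 3): punch at orig (3,7); cuts so far [(3, 7)]; region rows[0,4) x cols[4,8) = 4x4
Op 4 cut(3, 1): punch at orig (3,5); cuts so far [(3, 5), (3, 7)]; region rows[0,4) x cols[4,8) = 4x4
Unfold 1 (reflect across v@4): 4 holes -> [(3, 0), (3, 2), (3, 5), (3, 7)]
Unfold 2 (reflect across h@4): 8 holes -> [(3, 0), (3, 2), (3, 5), (3, 7), (4, 0), (4, 2), (4, 5), (4, 7)]
Holes: [(3, 0), (3, 2), (3, 5), (3, 7), (4, 0), (4, 2), (4, 5), (4, 7)]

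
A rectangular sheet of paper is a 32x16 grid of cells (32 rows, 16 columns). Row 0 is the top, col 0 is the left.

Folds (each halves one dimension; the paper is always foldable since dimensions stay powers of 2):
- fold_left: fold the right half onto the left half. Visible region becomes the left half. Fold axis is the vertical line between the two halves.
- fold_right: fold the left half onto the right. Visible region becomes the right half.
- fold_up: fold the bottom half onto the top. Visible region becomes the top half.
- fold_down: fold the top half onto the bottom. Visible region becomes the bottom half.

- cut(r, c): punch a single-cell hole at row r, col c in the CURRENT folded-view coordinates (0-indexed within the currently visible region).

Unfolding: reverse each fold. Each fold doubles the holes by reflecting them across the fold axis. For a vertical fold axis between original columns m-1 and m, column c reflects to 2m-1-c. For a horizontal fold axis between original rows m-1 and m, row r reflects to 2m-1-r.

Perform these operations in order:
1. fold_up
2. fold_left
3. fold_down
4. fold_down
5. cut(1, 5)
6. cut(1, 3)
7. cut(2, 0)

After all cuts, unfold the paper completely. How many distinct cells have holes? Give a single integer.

Op 1 fold_up: fold axis h@16; visible region now rows[0,16) x cols[0,16) = 16x16
Op 2 fold_left: fold axis v@8; visible region now rows[0,16) x cols[0,8) = 16x8
Op 3 fold_down: fold axis h@8; visible region now rows[8,16) x cols[0,8) = 8x8
Op 4 fold_down: fold axis h@12; visible region now rows[12,16) x cols[0,8) = 4x8
Op 5 cut(1, 5): punch at orig (13,5); cuts so far [(13, 5)]; region rows[12,16) x cols[0,8) = 4x8
Op 6 cut(1, 3): punch at orig (13,3); cuts so far [(13, 3), (13, 5)]; region rows[12,16) x cols[0,8) = 4x8
Op 7 cut(2, 0): punch at orig (14,0); cuts so far [(13, 3), (13, 5), (14, 0)]; region rows[12,16) x cols[0,8) = 4x8
Unfold 1 (reflect across h@12): 6 holes -> [(9, 0), (10, 3), (10, 5), (13, 3), (13, 5), (14, 0)]
Unfold 2 (reflect across h@8): 12 holes -> [(1, 0), (2, 3), (2, 5), (5, 3), (5, 5), (6, 0), (9, 0), (10, 3), (10, 5), (13, 3), (13, 5), (14, 0)]
Unfold 3 (reflect across v@8): 24 holes -> [(1, 0), (1, 15), (2, 3), (2, 5), (2, 10), (2, 12), (5, 3), (5, 5), (5, 10), (5, 12), (6, 0), (6, 15), (9, 0), (9, 15), (10, 3), (10, 5), (10, 10), (10, 12), (13, 3), (13, 5), (13, 10), (13, 12), (14, 0), (14, 15)]
Unfold 4 (reflect across h@16): 48 holes -> [(1, 0), (1, 15), (2, 3), (2, 5), (2, 10), (2, 12), (5, 3), (5, 5), (5, 10), (5, 12), (6, 0), (6, 15), (9, 0), (9, 15), (10, 3), (10, 5), (10, 10), (10, 12), (13, 3), (13, 5), (13, 10), (13, 12), (14, 0), (14, 15), (17, 0), (17, 15), (18, 3), (18, 5), (18, 10), (18, 12), (21, 3), (21, 5), (21, 10), (21, 12), (22, 0), (22, 15), (25, 0), (25, 15), (26, 3), (26, 5), (26, 10), (26, 12), (29, 3), (29, 5), (29, 10), (29, 12), (30, 0), (30, 15)]

Answer: 48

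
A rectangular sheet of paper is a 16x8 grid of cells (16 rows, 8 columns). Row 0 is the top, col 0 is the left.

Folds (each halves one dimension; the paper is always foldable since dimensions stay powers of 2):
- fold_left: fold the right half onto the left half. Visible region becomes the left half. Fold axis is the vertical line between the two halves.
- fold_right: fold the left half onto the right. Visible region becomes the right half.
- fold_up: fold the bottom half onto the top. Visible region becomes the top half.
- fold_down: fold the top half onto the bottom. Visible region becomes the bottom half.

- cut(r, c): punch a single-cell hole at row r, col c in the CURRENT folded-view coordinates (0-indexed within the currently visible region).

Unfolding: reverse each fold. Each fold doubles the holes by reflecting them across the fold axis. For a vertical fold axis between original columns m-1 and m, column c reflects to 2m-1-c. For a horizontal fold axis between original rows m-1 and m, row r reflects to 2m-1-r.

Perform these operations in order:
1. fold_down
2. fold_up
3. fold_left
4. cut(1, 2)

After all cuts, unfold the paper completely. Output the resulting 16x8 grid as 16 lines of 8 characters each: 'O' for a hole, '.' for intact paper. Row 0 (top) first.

Answer: ........
..O..O..
........
........
........
........
..O..O..
........
........
..O..O..
........
........
........
........
..O..O..
........

Derivation:
Op 1 fold_down: fold axis h@8; visible region now rows[8,16) x cols[0,8) = 8x8
Op 2 fold_up: fold axis h@12; visible region now rows[8,12) x cols[0,8) = 4x8
Op 3 fold_left: fold axis v@4; visible region now rows[8,12) x cols[0,4) = 4x4
Op 4 cut(1, 2): punch at orig (9,2); cuts so far [(9, 2)]; region rows[8,12) x cols[0,4) = 4x4
Unfold 1 (reflect across v@4): 2 holes -> [(9, 2), (9, 5)]
Unfold 2 (reflect across h@12): 4 holes -> [(9, 2), (9, 5), (14, 2), (14, 5)]
Unfold 3 (reflect across h@8): 8 holes -> [(1, 2), (1, 5), (6, 2), (6, 5), (9, 2), (9, 5), (14, 2), (14, 5)]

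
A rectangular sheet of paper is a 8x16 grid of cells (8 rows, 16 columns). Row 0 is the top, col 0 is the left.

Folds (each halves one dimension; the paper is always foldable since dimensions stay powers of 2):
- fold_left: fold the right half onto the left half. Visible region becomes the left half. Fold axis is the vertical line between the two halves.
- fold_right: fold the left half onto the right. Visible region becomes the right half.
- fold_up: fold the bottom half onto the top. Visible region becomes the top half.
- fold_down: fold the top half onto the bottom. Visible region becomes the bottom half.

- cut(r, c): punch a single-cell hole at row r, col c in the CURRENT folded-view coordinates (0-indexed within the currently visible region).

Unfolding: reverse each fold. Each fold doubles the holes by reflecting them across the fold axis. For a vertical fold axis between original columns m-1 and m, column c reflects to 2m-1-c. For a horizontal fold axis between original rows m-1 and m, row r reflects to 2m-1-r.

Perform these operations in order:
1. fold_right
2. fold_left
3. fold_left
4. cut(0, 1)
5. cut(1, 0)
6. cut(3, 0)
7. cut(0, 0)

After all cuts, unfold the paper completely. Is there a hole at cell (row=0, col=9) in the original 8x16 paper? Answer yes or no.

Op 1 fold_right: fold axis v@8; visible region now rows[0,8) x cols[8,16) = 8x8
Op 2 fold_left: fold axis v@12; visible region now rows[0,8) x cols[8,12) = 8x4
Op 3 fold_left: fold axis v@10; visible region now rows[0,8) x cols[8,10) = 8x2
Op 4 cut(0, 1): punch at orig (0,9); cuts so far [(0, 9)]; region rows[0,8) x cols[8,10) = 8x2
Op 5 cut(1, 0): punch at orig (1,8); cuts so far [(0, 9), (1, 8)]; region rows[0,8) x cols[8,10) = 8x2
Op 6 cut(3, 0): punch at orig (3,8); cuts so far [(0, 9), (1, 8), (3, 8)]; region rows[0,8) x cols[8,10) = 8x2
Op 7 cut(0, 0): punch at orig (0,8); cuts so far [(0, 8), (0, 9), (1, 8), (3, 8)]; region rows[0,8) x cols[8,10) = 8x2
Unfold 1 (reflect across v@10): 8 holes -> [(0, 8), (0, 9), (0, 10), (0, 11), (1, 8), (1, 11), (3, 8), (3, 11)]
Unfold 2 (reflect across v@12): 16 holes -> [(0, 8), (0, 9), (0, 10), (0, 11), (0, 12), (0, 13), (0, 14), (0, 15), (1, 8), (1, 11), (1, 12), (1, 15), (3, 8), (3, 11), (3, 12), (3, 15)]
Unfold 3 (reflect across v@8): 32 holes -> [(0, 0), (0, 1), (0, 2), (0, 3), (0, 4), (0, 5), (0, 6), (0, 7), (0, 8), (0, 9), (0, 10), (0, 11), (0, 12), (0, 13), (0, 14), (0, 15), (1, 0), (1, 3), (1, 4), (1, 7), (1, 8), (1, 11), (1, 12), (1, 15), (3, 0), (3, 3), (3, 4), (3, 7), (3, 8), (3, 11), (3, 12), (3, 15)]
Holes: [(0, 0), (0, 1), (0, 2), (0, 3), (0, 4), (0, 5), (0, 6), (0, 7), (0, 8), (0, 9), (0, 10), (0, 11), (0, 12), (0, 13), (0, 14), (0, 15), (1, 0), (1, 3), (1, 4), (1, 7), (1, 8), (1, 11), (1, 12), (1, 15), (3, 0), (3, 3), (3, 4), (3, 7), (3, 8), (3, 11), (3, 12), (3, 15)]

Answer: yes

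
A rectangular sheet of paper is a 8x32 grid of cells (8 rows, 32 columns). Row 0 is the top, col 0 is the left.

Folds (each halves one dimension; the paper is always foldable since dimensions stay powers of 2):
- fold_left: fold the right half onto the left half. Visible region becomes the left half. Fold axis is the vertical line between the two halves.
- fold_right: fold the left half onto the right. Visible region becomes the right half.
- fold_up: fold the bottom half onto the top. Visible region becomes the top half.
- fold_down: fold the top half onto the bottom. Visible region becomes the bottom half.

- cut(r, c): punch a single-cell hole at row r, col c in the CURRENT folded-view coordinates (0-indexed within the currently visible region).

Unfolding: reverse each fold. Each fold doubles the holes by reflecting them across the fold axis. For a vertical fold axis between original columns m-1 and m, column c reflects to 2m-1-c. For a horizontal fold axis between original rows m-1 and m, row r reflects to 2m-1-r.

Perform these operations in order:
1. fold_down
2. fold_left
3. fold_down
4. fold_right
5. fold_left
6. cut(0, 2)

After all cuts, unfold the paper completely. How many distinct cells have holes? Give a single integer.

Answer: 32

Derivation:
Op 1 fold_down: fold axis h@4; visible region now rows[4,8) x cols[0,32) = 4x32
Op 2 fold_left: fold axis v@16; visible region now rows[4,8) x cols[0,16) = 4x16
Op 3 fold_down: fold axis h@6; visible region now rows[6,8) x cols[0,16) = 2x16
Op 4 fold_right: fold axis v@8; visible region now rows[6,8) x cols[8,16) = 2x8
Op 5 fold_left: fold axis v@12; visible region now rows[6,8) x cols[8,12) = 2x4
Op 6 cut(0, 2): punch at orig (6,10); cuts so far [(6, 10)]; region rows[6,8) x cols[8,12) = 2x4
Unfold 1 (reflect across v@12): 2 holes -> [(6, 10), (6, 13)]
Unfold 2 (reflect across v@8): 4 holes -> [(6, 2), (6, 5), (6, 10), (6, 13)]
Unfold 3 (reflect across h@6): 8 holes -> [(5, 2), (5, 5), (5, 10), (5, 13), (6, 2), (6, 5), (6, 10), (6, 13)]
Unfold 4 (reflect across v@16): 16 holes -> [(5, 2), (5, 5), (5, 10), (5, 13), (5, 18), (5, 21), (5, 26), (5, 29), (6, 2), (6, 5), (6, 10), (6, 13), (6, 18), (6, 21), (6, 26), (6, 29)]
Unfold 5 (reflect across h@4): 32 holes -> [(1, 2), (1, 5), (1, 10), (1, 13), (1, 18), (1, 21), (1, 26), (1, 29), (2, 2), (2, 5), (2, 10), (2, 13), (2, 18), (2, 21), (2, 26), (2, 29), (5, 2), (5, 5), (5, 10), (5, 13), (5, 18), (5, 21), (5, 26), (5, 29), (6, 2), (6, 5), (6, 10), (6, 13), (6, 18), (6, 21), (6, 26), (6, 29)]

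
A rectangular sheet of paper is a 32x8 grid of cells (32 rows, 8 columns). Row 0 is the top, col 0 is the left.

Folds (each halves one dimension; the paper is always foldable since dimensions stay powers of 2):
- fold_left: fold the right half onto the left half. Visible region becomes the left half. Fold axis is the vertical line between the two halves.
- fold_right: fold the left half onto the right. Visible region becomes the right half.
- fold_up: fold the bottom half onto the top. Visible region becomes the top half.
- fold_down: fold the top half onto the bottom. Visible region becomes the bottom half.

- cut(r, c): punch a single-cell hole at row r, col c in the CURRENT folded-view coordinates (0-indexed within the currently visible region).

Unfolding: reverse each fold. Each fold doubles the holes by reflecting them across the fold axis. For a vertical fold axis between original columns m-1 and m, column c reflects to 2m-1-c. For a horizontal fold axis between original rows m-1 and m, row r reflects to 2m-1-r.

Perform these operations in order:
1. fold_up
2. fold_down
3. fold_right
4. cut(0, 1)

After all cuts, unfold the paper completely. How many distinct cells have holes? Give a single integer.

Answer: 8

Derivation:
Op 1 fold_up: fold axis h@16; visible region now rows[0,16) x cols[0,8) = 16x8
Op 2 fold_down: fold axis h@8; visible region now rows[8,16) x cols[0,8) = 8x8
Op 3 fold_right: fold axis v@4; visible region now rows[8,16) x cols[4,8) = 8x4
Op 4 cut(0, 1): punch at orig (8,5); cuts so far [(8, 5)]; region rows[8,16) x cols[4,8) = 8x4
Unfold 1 (reflect across v@4): 2 holes -> [(8, 2), (8, 5)]
Unfold 2 (reflect across h@8): 4 holes -> [(7, 2), (7, 5), (8, 2), (8, 5)]
Unfold 3 (reflect across h@16): 8 holes -> [(7, 2), (7, 5), (8, 2), (8, 5), (23, 2), (23, 5), (24, 2), (24, 5)]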